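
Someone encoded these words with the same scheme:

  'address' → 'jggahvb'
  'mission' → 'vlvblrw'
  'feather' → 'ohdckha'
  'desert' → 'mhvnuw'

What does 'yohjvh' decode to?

A repeating key of period 3 is used — shifts +9, +3, +3 over and over.
Undoing it on yohjvh: y−9=p, o−3=l, h−3=e, j−9=a, v−3=s, h−3=e.

please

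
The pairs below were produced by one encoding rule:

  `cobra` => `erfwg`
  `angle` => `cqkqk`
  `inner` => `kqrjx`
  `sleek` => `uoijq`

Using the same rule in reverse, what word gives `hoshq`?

flock

In cobra: c→e is +2, o→r is +3, b→f is +4, r→w is +5 — the shift increases by 1 each position. Letter i (0-indexed) is shifted by i+2, so successive shifts are 2, 3, 4, ….
Reversing it on hoshq: h−2=f, o−3=l, s−4=o, h−5=c, q−6=k.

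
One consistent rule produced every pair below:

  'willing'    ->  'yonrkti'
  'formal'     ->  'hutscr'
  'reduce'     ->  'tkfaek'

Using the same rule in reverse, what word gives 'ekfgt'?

Shifts by position in willing: pos 0: w→y (+2), pos 1: i→o (+6), pos 2: l→n (+2), pos 3: l→r (+6) — repeating every 2. The shifts repeat in a cycle of length 2: positions 0,1,… shift by +2, +6, then the pattern repeats.
Decoding ekfgt: e−2=c, k−6=e, f−2=d, g−6=a, t−2=r.

cedar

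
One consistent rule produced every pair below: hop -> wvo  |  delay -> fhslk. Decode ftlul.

enemy

Two steps: reverse the string, then apply a Caesar shift of +7.
Undoing it on ftlul: shift back: f−7=y, t−7=m, l−7=e, u−7=n, l−7=e → ymene; then reverse → enemy.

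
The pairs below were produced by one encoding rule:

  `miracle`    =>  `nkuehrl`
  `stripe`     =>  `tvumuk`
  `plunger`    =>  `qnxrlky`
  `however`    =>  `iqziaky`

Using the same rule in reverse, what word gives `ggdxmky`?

feather

In miracle: m→n is +1, i→k is +2, r→u is +3, a→e is +4 — the shift increases by 1 each position. The shift increases by 1 at each position, starting from +1: 1, 2, 3, ….
Undoing it on ggdxmky: g−1=f, g−2=e, d−3=a, x−4=t, m−5=h, k−6=e, y−7=r.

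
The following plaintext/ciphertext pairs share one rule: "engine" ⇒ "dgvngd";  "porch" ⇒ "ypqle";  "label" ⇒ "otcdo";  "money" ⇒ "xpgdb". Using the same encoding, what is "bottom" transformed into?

e(4)→d(3) and n(13)→g(6) fit y≡9x+19 (mod 26); the inverse of 9 mod 26 is 3. Each letter's alphabet position (a=0..z=25) is mapped through 9·x+19 mod 26 — an affine cipher.
Applying it to bottom: b(1)→9·1+19≡2=c; o(14)→9·14+19≡15=p; t(19)→9·19+19≡8=i; t(19)→9·19+19≡8=i; o(14)→9·14+19≡15=p; m(12)→9·12+19≡23=x (all mod 26).

cpiipx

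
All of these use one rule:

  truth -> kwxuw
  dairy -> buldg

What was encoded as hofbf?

cycle

The word is reversed, then every letter is shifted forward by 3.
Undoing it on hofbf: shift back: h−3=e, o−3=l, f−3=c, b−3=y, f−3=c → elcyc; then reverse → cycle.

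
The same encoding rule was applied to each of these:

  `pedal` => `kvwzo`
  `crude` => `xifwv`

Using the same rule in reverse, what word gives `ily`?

rob

Each pair mirrors across the alphabet (p↔k, e↔v, d↔w): positions sum to 25. Letters are reflected about the middle of the alphabet (position → 25−position): Atbash.
Undoing it on ily: i↔r, l↔o, y↔b.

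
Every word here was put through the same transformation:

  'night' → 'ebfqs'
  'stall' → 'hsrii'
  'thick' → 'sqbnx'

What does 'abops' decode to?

pivot

Each letter's alphabet position (a=0..z=25) is mapped through 11·x+17 mod 26 — an affine cipher.
Decoding abops: a(0)→19·(0−17)≡15=p; b(1)→19·(1−17)≡8=i; o(14)→19·(14−17)≡21=v; p(15)→19·(15−17)≡14=o; s(18)→19·(18−17)≡19=t (all mod 26).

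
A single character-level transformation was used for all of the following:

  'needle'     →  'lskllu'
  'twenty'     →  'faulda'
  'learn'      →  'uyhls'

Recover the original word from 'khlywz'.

spread

The output letters match the input read backwards, each shifted +7: needle reversed is eldeen. Two steps: reverse the string, then apply a Caesar shift of +7.
Decoding khlywz: shift back: k−7=d, h−7=a, l−7=e, y−7=r, w−7=p, z−7=s → daerps; then reverse → spread.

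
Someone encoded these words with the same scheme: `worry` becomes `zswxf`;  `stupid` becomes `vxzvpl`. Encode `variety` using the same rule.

Letter i (0-indexed) is shifted by i+3, so successive shifts are 3, 4, 5, ….
On variety: v+3=y, a+4=e, r+5=w, i+6=o, e+7=l, t+8=b, y+9=h.

yewolbh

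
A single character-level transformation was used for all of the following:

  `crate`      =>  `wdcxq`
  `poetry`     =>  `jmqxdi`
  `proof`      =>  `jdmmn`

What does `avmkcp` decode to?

c(2)→w(22) and r(17)→d(3) fit y≡23x+2 (mod 26); the inverse of 23 mod 26 is 17. Treating letters as 0–25, the rule is x ↦ 23x + 2 (mod 26).
Reversing it on avmkcp: a(0)→17·(0−2)≡18=s; v(21)→17·(21−2)≡11=l; m(12)→17·(12−2)≡14=o; k(10)→17·(10−2)≡6=g; c(2)→17·(2−2)≡0=a; p(15)→17·(15−2)≡13=n (all mod 26).

slogan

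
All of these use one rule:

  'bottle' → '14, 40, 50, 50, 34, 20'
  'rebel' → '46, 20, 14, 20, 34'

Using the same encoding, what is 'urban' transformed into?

b(#2)→14 and o(#15)→40: differences scale by 2, so n = 2·pos + 10. The formula is n = 2×(alphabet index, a=1) + 10.
Applying it to urban: u=21→52, r=18→46, b=2→14, a=1→12, n=14→38.

52, 46, 14, 12, 38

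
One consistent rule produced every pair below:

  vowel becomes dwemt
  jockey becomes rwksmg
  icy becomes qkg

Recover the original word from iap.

It's a constant shift of +8 (ROT8).
Reversing it on iap: i−8=a, a−8=s, p−8=h.

ash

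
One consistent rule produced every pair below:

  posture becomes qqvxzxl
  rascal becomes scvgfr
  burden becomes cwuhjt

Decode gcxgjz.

The shift increases by 1 at each position, starting from +1: 1, 2, 3, ….
Undoing it on gcxgjz: g−1=f, c−2=a, x−3=u, g−4=c, j−5=e, z−6=t.

faucet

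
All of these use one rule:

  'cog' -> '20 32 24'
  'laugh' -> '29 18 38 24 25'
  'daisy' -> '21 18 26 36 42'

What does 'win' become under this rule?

c is letter #3 and maps to 20: an offset of 17. Letters become their 1-based position plus 17 (so a→18, b→19, …).
Applying it to win: w=23→40, i=9→26, n=14→31.

40 26 31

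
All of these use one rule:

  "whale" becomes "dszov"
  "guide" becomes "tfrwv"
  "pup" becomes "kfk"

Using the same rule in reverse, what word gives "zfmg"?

aunt

Each letter is replaced by its mirror in the alphabet: a↔z, b↔y, c↔x, and so on (the Atbash cipher).
Reversing it on zfmg: z↔a, f↔u, m↔n, g↔t.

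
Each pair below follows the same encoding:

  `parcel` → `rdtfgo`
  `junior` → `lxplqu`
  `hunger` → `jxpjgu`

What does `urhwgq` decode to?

Shifts by position in parcel: pos 0: p→r (+2), pos 1: a→d (+3), pos 2: r→t (+2), pos 3: c→f (+3) — repeating every 2. It's a Vigenère-style cipher with numeric key [2,3]: position i shifts by key[i mod 2].
Reversing it on urhwgq: u−2=s, r−3=o, h−2=f, w−3=t, g−2=e, q−3=n.

soften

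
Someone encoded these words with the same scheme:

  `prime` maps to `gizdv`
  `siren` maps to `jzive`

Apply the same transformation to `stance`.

Compare letters: p→g is +17, r→i is +17, i→z is +17 — a constant shift. Every letter moves 17 places later in the alphabet, wrapping around z→a.
For stance: s+17=j, t+17=k, a+17=r, n+17=e, c+17=t, e+17=v.

jkretv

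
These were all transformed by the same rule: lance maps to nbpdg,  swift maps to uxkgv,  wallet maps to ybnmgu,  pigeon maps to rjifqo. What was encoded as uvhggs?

Shifts by position in lance: pos 0: l→n (+2), pos 1: a→b (+1), pos 2: n→p (+2), pos 3: c→d (+1) — repeating every 2. A repeating key of period 2 is used — shifts +2, +1 over and over.
Decoding uvhggs: u−2=s, v−1=u, h−2=f, g−1=f, g−2=e, s−1=r.

suffer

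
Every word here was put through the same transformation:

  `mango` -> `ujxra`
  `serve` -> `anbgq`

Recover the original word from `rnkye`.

jeans

In mango: m→u is +8, a→j is +9, n→x is +10, g→r is +11 — the shift increases by 1 each position. The shift increases by 1 at each position, starting from +8: 8, 9, 10, ….
Undoing it on rnkye: r−8=j, n−9=e, k−10=a, y−11=n, e−12=s.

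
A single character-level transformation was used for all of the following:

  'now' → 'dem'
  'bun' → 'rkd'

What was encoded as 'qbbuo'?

Every letter moves 16 places later in the alphabet, wrapping around z→a.
Decoding qbbuo: q−16=a, b−16=l, b−16=l, u−16=e, o−16=y.

alley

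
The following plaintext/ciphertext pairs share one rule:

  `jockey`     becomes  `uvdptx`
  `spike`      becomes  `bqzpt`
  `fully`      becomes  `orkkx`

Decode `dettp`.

j(9)→u(20) and o(14)→v(21) fit y≡21x+13 (mod 26); the inverse of 21 mod 26 is 5. Each letter's alphabet position (a=0..z=25) is mapped through 21·x+13 mod 26 — an affine cipher.
Reversing it on dettp: d(3)→5·(3−13)≡2=c; e(4)→5·(4−13)≡7=h; t(19)→5·(19−13)≡4=e; t(19)→5·(19−13)≡4=e; p(15)→5·(15−13)≡10=k (all mod 26).

cheek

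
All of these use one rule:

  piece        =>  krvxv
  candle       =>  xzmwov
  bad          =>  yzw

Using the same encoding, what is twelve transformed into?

Each pair mirrors across the alphabet (p↔k, i↔r, e↔v): positions sum to 25. Each letter is replaced by its mirror in the alphabet: a↔z, b↔y, c↔x, and so on (the Atbash cipher).
On twelve: t↔g, w↔d, e↔v, l↔o, v↔e, e↔v.

gdvoev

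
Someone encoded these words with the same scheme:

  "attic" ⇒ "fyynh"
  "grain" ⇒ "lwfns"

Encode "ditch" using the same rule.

Compare letters: a→f is +5, t→y is +5, t→y is +5 — a constant shift. Every letter moves 5 places later in the alphabet, wrapping around z→a.
On ditch: d+5=i, i+5=n, t+5=y, c+5=h, h+5=m.

inyhm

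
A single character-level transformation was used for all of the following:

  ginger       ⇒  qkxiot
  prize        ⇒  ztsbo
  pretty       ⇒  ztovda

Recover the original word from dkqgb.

tiger

Shifts by position in ginger: pos 0: g→q (+10), pos 1: i→k (+2), pos 2: n→x (+10), pos 3: g→i (+2) — repeating every 2. The shifts repeat in a cycle of length 2: positions 0,1,… shift by +10, +2, then the pattern repeats.
Reversing it on dkqgb: d−10=t, k−2=i, q−10=g, g−2=e, b−10=r.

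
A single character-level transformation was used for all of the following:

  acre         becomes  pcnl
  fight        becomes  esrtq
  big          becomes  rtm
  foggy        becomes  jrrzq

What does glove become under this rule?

The output letters match the input read backwards, each shifted +11: acre reversed is erca. Two steps: reverse the string, then apply a Caesar shift of +11.
Applying it to glove: reverse → evolg; then shift: e+11=p, v+11=g, o+11=z, l+11=w, g+11=r.

pgzwr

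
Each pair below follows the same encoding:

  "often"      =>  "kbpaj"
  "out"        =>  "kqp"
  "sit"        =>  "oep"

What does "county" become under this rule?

ykqjpu

Every letter moves 22 places later in the alphabet, wrapping around z→a.
Applying it to county: c+22=y, o+22=k, u+22=q, n+22=j, t+22=p, y+22=u.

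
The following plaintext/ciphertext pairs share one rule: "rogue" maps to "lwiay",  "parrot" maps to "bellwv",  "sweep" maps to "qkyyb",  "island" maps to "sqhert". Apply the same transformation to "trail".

vlesh

r(17)→l(11) and o(14)→w(22) fit y≡5x+4 (mod 26); the inverse of 5 mod 26 is 21. Each letter's alphabet position (a=0..z=25) is mapped through 5·x+4 mod 26 — an affine cipher.
On trail: t(19)→5·19+4≡21=v; r(17)→5·17+4≡11=l; a(0)→5·0+4≡4=e; i(8)→5·8+4≡18=s; l(11)→5·11+4≡7=h (all mod 26).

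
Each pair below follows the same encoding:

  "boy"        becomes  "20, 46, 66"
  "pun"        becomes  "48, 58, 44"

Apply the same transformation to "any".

18, 44, 66

b(#2)→20 and o(#15)→46: differences scale by 2, so n = 2·pos + 16. The formula is n = 2×(alphabet index, a=1) + 16.
On any: a=1→18, n=14→44, y=25→66.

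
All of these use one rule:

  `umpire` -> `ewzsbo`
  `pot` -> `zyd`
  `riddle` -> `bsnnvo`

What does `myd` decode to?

cot

This is a Caesar cipher with shift 10.
Decoding myd: m−10=c, y−10=o, d−10=t.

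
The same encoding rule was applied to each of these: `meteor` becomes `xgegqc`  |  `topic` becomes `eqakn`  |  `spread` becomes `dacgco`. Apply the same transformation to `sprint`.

dackye

The rule splits by letter class: vowels +2, consonants +11.
Applying it to sprint: s(cons)+11=d, p(cons)+11=a, r(cons)+11=c, i(vowel)+2=k, n(cons)+11=y, t(cons)+11=e.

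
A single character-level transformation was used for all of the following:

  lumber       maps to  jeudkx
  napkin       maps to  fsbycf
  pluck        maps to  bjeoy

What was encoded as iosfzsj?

scandal

l(11)→j(9) and u(20)→e(4) fit y≡11x+18 (mod 26); the inverse of 11 mod 26 is 19. Treating letters as 0–25, the rule is x ↦ 11x + 18 (mod 26).
Reversing it on iosfzsj: i(8)→19·(8−18)≡18=s; o(14)→19·(14−18)≡2=c; s(18)→19·(18−18)≡0=a; f(5)→19·(5−18)≡13=n; z(25)→19·(25−18)≡3=d; s(18)→19·(18−18)≡0=a; j(9)→19·(9−18)≡11=l (all mod 26).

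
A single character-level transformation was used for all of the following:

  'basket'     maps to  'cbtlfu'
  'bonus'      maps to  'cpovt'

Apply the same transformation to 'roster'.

Compare letters: b→c is +1, a→b is +1, s→t is +1 — a constant shift. This is a Caesar cipher with shift 1.
On roster: r+1=s, o+1=p, s+1=t, t+1=u, e+1=f, r+1=s.

sptufs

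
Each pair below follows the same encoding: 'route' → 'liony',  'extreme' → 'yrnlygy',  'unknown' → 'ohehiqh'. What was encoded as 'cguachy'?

imagine

Compare letters: r→l is +20, o→i is +20, u→o is +20 — a constant shift. It's a constant shift of +20 (ROT20).
Reversing it on cguachy: c−20=i, g−20=m, u−20=a, a−20=g, c−20=i, h−20=n, y−20=e.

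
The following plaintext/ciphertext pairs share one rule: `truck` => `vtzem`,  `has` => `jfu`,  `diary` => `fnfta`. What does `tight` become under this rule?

vnijv

The shift depends on letter class: consonant t→v is +2, but vowel u→z is +5. Two shifts are in play — +5 for a/e/i/o/u, +2 for every other letter.
For tight: t(cons)+2=v, i(vowel)+5=n, g(cons)+2=i, h(cons)+2=j, t(cons)+2=v.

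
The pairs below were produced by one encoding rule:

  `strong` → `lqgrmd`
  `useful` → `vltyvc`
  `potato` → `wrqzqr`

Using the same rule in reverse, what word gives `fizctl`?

whales

s(18)→l(11) and t(19)→q(16) fit y≡5x+25 (mod 26); the inverse of 5 mod 26 is 21. This is an affine cipher: with a=0,…,z=25, each position x becomes (5x+25) mod 26.
Reversing it on fizctl: f(5)→21·(5−25)≡22=w; i(8)→21·(8−25)≡7=h; z(25)→21·(25−25)≡0=a; c(2)→21·(2−25)≡11=l; t(19)→21·(19−25)≡4=e; l(11)→21·(11−25)≡18=s (all mod 26).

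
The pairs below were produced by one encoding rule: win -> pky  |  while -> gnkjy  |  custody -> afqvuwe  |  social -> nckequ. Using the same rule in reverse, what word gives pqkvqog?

The output letters match the input read backwards, each shifted +2: win reversed is niw. The word is reversed, then every letter is shifted forward by 2.
Undoing it on pqkvqog: shift back: p−2=n, q−2=o, k−2=i, v−2=t, q−2=o, o−2=m, g−2=e → noitome; then reverse → emotion.

emotion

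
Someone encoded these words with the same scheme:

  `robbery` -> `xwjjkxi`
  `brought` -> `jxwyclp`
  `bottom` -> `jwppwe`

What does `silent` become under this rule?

guvknp

r(17)→x(23) and o(14)→w(22) fit y≡9x+0 (mod 26); the inverse of 9 mod 26 is 3. Treating letters as 0–25, the rule is x ↦ 9x + 0 (mod 26).
Applying it to silent: s(18)→9·18+0≡6=g; i(8)→9·8+0≡20=u; l(11)→9·11+0≡21=v; e(4)→9·4+0≡10=k; n(13)→9·13+0≡13=n; t(19)→9·19+0≡15=p (all mod 26).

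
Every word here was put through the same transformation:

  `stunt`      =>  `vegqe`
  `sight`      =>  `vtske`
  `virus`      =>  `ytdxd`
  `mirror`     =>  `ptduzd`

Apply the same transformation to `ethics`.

hetlne

Shifts by position in stunt: pos 0: s→v (+3), pos 1: t→e (+11), pos 2: u→g (+12), pos 3: n→q (+3), pos 4: t→e (+11) — repeating every 3. It's a Vigenère-style cipher with numeric key [3,11,12]: position i shifts by key[i mod 3].
On ethics: e+3=h, t+11=e, h+12=t, i+3=l, c+11=n, s+12=e.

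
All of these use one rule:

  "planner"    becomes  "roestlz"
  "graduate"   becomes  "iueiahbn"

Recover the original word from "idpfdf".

In planner: p→r is +2, l→o is +3, a→e is +4, n→s is +5 — the shift increases by 1 each position. Each letter shifts forward by (position + 2), i.e. 2, 3, 4, … — the shift grows by one for each successive letter.
Decoding idpfdf: i−2=g, d−3=a, p−4=l, f−5=a, d−6=x, f−7=y.

galaxy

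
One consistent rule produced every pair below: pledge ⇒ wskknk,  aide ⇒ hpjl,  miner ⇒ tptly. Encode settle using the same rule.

zlzask

The shifts repeat in a cycle of length 3: positions 0,1,… shift by +7, +7, +6, then the pattern repeats.
Applying it to settle: s+7=z, e+7=l, t+6=z, t+7=a, l+7=s, e+6=k.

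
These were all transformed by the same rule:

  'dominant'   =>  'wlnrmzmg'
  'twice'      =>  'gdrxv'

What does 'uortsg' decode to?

flight

Each pair mirrors across the alphabet (d↔w, o↔l, m↔n): positions sum to 25. Each letter is replaced by its mirror in the alphabet: a↔z, b↔y, c↔x, and so on (the Atbash cipher).
Undoing it on uortsg: u↔f, o↔l, r↔i, t↔g, s↔h, g↔t.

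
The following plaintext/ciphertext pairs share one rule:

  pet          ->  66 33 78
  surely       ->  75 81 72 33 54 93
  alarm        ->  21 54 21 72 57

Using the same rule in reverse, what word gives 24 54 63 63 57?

p(#16)→66 and e(#5)→33: differences scale by 3, so n = 3·pos + 18. Each letter becomes 3×(its alphabet position, a=1..z=26) + 18.
Reversing it on 24 54 63 63 57: 24→(24−18)÷3=2=b, 54→(54−18)÷3=12=l, 63→(63−18)÷3=15=o, 63→(63−18)÷3=15=o, 57→(57−18)÷3=13=m.

bloom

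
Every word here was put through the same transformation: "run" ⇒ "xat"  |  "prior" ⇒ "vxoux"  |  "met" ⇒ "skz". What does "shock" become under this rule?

Compare letters: r→x is +6, u→a is +6, n→t is +6 — a constant shift. It's a constant shift of +6 (ROT6).
For shock: s+6=y, h+6=n, o+6=u, c+6=i, k+6=q.

ynuiq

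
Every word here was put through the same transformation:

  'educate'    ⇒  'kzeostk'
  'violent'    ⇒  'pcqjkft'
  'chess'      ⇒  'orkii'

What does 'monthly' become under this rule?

uqftrjw

e(4)→k(10) and d(3)→z(25) fit y≡11x+18 (mod 26); the inverse of 11 mod 26 is 19. Treating letters as 0–25, the rule is x ↦ 11x + 18 (mod 26).
On monthly: m(12)→11·12+18≡20=u; o(14)→11·14+18≡16=q; n(13)→11·13+18≡5=f; t(19)→11·19+18≡19=t; h(7)→11·7+18≡17=r; l(11)→11·11+18≡9=j; y(24)→11·24+18≡22=w (all mod 26).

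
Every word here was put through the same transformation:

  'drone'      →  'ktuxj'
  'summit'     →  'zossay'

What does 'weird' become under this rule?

jxokc

The output letters match the input read backwards, each shifted +6: drone reversed is enord. Read the word backwards and shift each letter +6.
On weird: reverse → driew; then shift: d+6=j, r+6=x, i+6=o, e+6=k, w+6=c.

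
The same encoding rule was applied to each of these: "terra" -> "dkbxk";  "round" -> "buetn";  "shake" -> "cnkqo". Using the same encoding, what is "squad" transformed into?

cwegn

Shifts by position in terra: pos 0: t→d (+10), pos 1: e→k (+6), pos 2: r→b (+10), pos 3: r→x (+6) — repeating every 2. It's a Vigenère-style cipher with numeric key [10,6]: position i shifts by key[i mod 2].
On squad: s+10=c, q+6=w, u+10=e, a+6=g, d+10=n.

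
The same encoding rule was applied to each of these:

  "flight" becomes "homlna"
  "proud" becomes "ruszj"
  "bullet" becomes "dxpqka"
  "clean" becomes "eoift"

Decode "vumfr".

In flight: f→h is +2, l→o is +3, i→m is +4, g→l is +5 — the shift increases by 1 each position. Letter i (0-indexed) is shifted by i+2, so successive shifts are 2, 3, 4, ….
Undoing it on vumfr: v−2=t, u−3=r, m−4=i, f−5=a, r−6=l.

trial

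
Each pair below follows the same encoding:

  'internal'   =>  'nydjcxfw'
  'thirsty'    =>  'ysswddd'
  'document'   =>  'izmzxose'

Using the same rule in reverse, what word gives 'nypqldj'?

Shifts by position in internal: pos 0: i→n (+5), pos 1: n→y (+11), pos 2: t→d (+10), pos 3: e→j (+5), pos 4: r→c (+11), pos 5: n→x (+10) — repeating every 3. It's a Vigenère-style cipher with numeric key [5,11,10]: position i shifts by key[i mod 3].
Undoing it on nypqldj: n−5=i, y−11=n, p−10=f, q−5=l, l−11=a, d−10=t, j−5=e.

inflate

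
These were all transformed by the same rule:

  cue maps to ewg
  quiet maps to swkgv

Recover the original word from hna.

Compare letters: c→e is +2, u→w is +2, e→g is +2 — a constant shift. It's a constant shift of +2 (ROT2).
Decoding hna: h−2=f, n−2=l, a−2=y.

fly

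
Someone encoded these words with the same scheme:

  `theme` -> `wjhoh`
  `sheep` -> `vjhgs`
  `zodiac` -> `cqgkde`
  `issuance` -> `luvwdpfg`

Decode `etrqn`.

The shifts repeat in a cycle of length 2: positions 0,1,… shift by +3, +2, then the pattern repeats.
Undoing it on etrqn: e−3=b, t−2=r, r−3=o, q−2=o, n−3=k.

brook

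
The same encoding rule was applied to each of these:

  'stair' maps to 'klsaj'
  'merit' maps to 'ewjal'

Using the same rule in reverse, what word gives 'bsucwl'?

jacket

Compare letters: s→k is +18, t→l is +18, a→s is +18 — a constant shift. This is a Caesar cipher with shift 18.
Decoding bsucwl: b−18=j, s−18=a, u−18=c, c−18=k, w−18=e, l−18=t.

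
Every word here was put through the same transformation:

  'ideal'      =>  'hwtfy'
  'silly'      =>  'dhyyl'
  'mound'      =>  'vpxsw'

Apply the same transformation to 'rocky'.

Treating letters as 0–25, the rule is x ↦ 23x + 5 (mod 26).
For rocky: r(17)→23·17+5≡6=g; o(14)→23·14+5≡15=p; c(2)→23·2+5≡25=z; k(10)→23·10+5≡1=b; y(24)→23·24+5≡11=l (all mod 26).

gpzbl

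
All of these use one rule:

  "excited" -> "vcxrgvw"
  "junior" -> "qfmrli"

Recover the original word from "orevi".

Each pair mirrors across the alphabet (e↔v, x↔c, c↔x): positions sum to 25. This is the alphabet-reversal cipher (Atbash): a becomes z, b becomes y, etc.
Reversing it on orevi: o↔l, r↔i, e↔v, v↔e, i↔r.

liver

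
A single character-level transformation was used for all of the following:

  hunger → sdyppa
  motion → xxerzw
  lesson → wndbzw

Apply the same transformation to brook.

mazxv

Shifts by position in hunger: pos 0: h→s (+11), pos 1: u→d (+9), pos 2: n→y (+11), pos 3: g→p (+9) — repeating every 2. The shifts repeat in a cycle of length 2: positions 0,1,… shift by +11, +9, then the pattern repeats.
Applying it to brook: b+11=m, r+9=a, o+11=z, o+9=x, k+11=v.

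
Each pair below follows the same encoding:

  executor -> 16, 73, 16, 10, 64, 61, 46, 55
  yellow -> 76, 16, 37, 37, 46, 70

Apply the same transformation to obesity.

e(#5)→16 and x(#24)→73: differences scale by 3, so n = 3·pos + 1. Each letter becomes 3×(its alphabet position, a=1..z=26) + 1.
Applying it to obesity: o=15→46, b=2→7, e=5→16, s=19→58, i=9→28, t=20→61, y=25→76.

46, 7, 16, 58, 28, 61, 76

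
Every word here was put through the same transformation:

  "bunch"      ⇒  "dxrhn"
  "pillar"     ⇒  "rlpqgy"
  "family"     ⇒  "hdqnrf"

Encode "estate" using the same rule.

In bunch: b→d is +2, u→x is +3, n→r is +4, c→h is +5 — the shift increases by 1 each position. Letter i (0-indexed) is shifted by i+2, so successive shifts are 2, 3, 4, ….
For estate: e+2=g, s+3=v, t+4=x, a+5=f, t+6=z, e+7=l.

gvxfzl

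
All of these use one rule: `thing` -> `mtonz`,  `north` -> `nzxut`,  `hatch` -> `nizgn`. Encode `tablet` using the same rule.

The output letters match the input read backwards, each shifted +6: thing reversed is gniht. Two steps: reverse the string, then apply a Caesar shift of +6.
For tablet: reverse → telbat; then shift: t+6=z, e+6=k, l+6=r, b+6=h, a+6=g, t+6=z.

zkrhgz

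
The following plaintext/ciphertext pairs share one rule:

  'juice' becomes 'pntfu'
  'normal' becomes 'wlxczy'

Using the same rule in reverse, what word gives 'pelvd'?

skate

Two steps: reverse the string, then apply a Caesar shift of +11.
Reversing it on pelvd: shift back: p−11=e, e−11=t, l−11=a, v−11=k, d−11=s → etaks; then reverse → skate.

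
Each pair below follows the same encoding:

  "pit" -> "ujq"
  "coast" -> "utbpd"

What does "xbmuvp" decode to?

outlaw

The output letters match the input read backwards, each shifted +1: pit reversed is tip. The word is reversed, then every letter is shifted forward by 1.
Reversing it on xbmuvp: shift back: x−1=w, b−1=a, m−1=l, u−1=t, v−1=u, p−1=o → waltuo; then reverse → outlaw.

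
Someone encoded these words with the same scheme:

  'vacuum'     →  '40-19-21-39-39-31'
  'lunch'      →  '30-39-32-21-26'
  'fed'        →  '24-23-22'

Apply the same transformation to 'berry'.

20-23-36-36-43

Letters become their 1-based position plus 18 (so a→19, b→20, …).
Applying it to berry: b=2→20, e=5→23, r=18→36, r=18→36, y=25→43.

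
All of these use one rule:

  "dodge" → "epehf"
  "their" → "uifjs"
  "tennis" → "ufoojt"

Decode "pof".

Compare letters: d→e is +1, o→p is +1, d→e is +1 — a constant shift. This is a Caesar cipher with shift 1.
Reversing it on pof: p−1=o, o−1=n, f−1=e.

one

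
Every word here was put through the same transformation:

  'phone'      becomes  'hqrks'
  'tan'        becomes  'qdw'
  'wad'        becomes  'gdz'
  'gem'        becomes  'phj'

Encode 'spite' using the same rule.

hwlsv

The output letters match the input read backwards, each shifted +3: phone reversed is enohp. Read the word backwards and shift each letter +3.
Applying it to spite: reverse → etips; then shift: e+3=h, t+3=w, i+3=l, p+3=s, s+3=v.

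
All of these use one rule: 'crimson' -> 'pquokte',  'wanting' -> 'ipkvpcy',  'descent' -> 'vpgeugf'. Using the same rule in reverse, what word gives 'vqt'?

rot

The output letters match the input read backwards, each shifted +2: crimson reversed is nosmirc. The word is reversed, then every letter is shifted forward by 2.
Decoding vqt: shift back: v−2=t, q−2=o, t−2=r → tor; then reverse → rot.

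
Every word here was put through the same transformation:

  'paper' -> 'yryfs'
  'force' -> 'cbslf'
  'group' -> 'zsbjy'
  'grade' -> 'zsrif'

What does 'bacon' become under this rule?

Each letter's alphabet position (a=0..z=25) is mapped through 23·x+17 mod 26 — an affine cipher.
Applying it to bacon: b(1)→23·1+17≡14=o; a(0)→23·0+17≡17=r; c(2)→23·2+17≡11=l; o(14)→23·14+17≡1=b; n(13)→23·13+17≡4=e (all mod 26).

orlbe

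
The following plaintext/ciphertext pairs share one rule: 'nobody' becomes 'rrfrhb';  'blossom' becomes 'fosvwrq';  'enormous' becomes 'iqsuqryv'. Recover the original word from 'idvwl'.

It's a Vigenère-style cipher with numeric key [4,3]: position i shifts by key[i mod 2].
Decoding idvwl: i−4=e, d−3=a, v−4=r, w−3=t, l−4=h.

earth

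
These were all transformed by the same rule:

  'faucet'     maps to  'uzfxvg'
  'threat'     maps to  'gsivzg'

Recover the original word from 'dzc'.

wax

Each pair mirrors across the alphabet (f↔u, a↔z, u↔f): positions sum to 25. Each letter is replaced by its mirror in the alphabet: a↔z, b↔y, c↔x, and so on (the Atbash cipher).
Undoing it on dzc: d↔w, z↔a, c↔x.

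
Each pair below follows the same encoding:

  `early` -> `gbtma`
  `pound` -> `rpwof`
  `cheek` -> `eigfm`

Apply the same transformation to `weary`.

The shifts repeat in a cycle of length 2: positions 0,1,… shift by +2, +1, then the pattern repeats.
For weary: w+2=y, e+1=f, a+2=c, r+1=s, y+2=a.

yfcsa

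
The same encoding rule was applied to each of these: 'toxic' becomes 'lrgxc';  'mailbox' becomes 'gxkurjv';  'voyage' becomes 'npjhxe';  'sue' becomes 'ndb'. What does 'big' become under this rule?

prk

The output letters match the input read backwards, each shifted +9: toxic reversed is cixot. Read the word backwards and shift each letter +9.
For big: reverse → gib; then shift: g+9=p, i+9=r, b+9=k.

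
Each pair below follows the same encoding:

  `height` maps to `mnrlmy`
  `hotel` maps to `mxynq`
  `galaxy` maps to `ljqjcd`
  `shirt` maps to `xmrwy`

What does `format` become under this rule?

The shift depends on letter class: consonant h→m is +5, but vowel e→n is +9. The rule splits by letter class: vowels +9, consonants +5.
On format: f(cons)+5=k, o(vowel)+9=x, r(cons)+5=w, m(cons)+5=r, a(vowel)+9=j, t(cons)+5=y.

kxwrjy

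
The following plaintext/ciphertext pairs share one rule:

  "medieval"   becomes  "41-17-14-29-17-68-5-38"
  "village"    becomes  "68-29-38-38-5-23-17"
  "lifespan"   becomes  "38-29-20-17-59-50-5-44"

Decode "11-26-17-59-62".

chest

Each letter becomes 3×(its alphabet position, a=1..z=26) + 2.
Reversing it on 11-26-17-59-62: 11→(11−2)÷3=3=c, 26→(26−2)÷3=8=h, 17→(17−2)÷3=5=e, 59→(59−2)÷3=19=s, 62→(62−2)÷3=20=t.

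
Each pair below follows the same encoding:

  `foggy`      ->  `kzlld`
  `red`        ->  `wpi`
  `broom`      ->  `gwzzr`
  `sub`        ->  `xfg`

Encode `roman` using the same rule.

The rule splits by letter class: vowels +11, consonants +5.
On roman: r(cons)+5=w, o(vowel)+11=z, m(cons)+5=r, a(vowel)+11=l, n(cons)+5=s.

wzrls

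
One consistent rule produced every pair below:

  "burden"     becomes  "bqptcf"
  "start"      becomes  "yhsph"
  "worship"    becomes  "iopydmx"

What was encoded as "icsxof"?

weapon

b(1)→b(1) and u(20)→q(16) fit y≡9x+18 (mod 26); the inverse of 9 mod 26 is 3. This is an affine cipher: with a=0,…,z=25, each position x becomes (9x+18) mod 26.
Undoing it on icsxof: i(8)→3·(8−18)≡22=w; c(2)→3·(2−18)≡4=e; s(18)→3·(18−18)≡0=a; x(23)→3·(23−18)≡15=p; o(14)→3·(14−18)≡14=o; f(5)→3·(5−18)≡13=n (all mod 26).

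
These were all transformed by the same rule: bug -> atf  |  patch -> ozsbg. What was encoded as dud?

eve

Compare letters: b→a is +25, u→t is +25, g→f is +25 — a constant shift. This is a Caesar cipher with shift 25.
Reversing it on dud: d−25=e, u−25=v, d−25=e.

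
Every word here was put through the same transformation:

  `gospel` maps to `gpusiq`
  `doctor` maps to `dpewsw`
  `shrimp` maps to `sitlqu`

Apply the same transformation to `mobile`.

In gospel: g→g is +0, o→p is +1, s→u is +2, p→s is +3 — the shift increases by 1 each position. Each letter shifts forward by its position index (0, 1, 2, …) — the shift grows by one for each successive letter.
On mobile: m+0=m, o+1=p, b+2=d, i+3=l, l+4=p, e+5=j.

mpdlpj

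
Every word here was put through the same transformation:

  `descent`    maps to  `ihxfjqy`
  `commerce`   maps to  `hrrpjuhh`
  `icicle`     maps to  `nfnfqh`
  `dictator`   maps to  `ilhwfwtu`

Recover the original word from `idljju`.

The shifts repeat in a cycle of length 2: positions 0,1,… shift by +5, +3, then the pattern repeats.
Undoing it on idljju: i−5=d, d−3=a, l−5=g, j−3=g, j−5=e, u−3=r.

dagger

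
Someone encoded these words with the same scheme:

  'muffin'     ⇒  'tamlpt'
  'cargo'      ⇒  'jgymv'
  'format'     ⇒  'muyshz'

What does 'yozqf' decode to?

risky

A repeating key of period 2 is used — shifts +7, +6 over and over.
Decoding yozqf: y−7=r, o−6=i, z−7=s, q−6=k, f−7=y.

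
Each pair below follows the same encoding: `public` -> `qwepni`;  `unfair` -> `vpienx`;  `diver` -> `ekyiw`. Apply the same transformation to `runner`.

In public: p→q is +1, u→w is +2, b→e is +3, l→p is +4 — the shift increases by 1 each position. Each letter shifts forward by (position + 1), i.e. 1, 2, 3, … — the shift grows by one for each successive letter.
Applying it to runner: r+1=s, u+2=w, n+3=q, n+4=r, e+5=j, r+6=x.

swqrjx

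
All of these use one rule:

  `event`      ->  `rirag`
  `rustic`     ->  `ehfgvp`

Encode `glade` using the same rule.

Compare letters: e→r is +13, v→i is +13, e→r is +13 — a constant shift. This is a Caesar cipher with shift 13.
Applying it to glade: g+13=t, l+13=y, a+13=n, d+13=q, e+13=r.

tynqr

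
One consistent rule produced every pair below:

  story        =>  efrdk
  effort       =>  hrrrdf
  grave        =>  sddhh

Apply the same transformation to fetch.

Vowels shift forward by 3 and consonants shift forward by 12.
For fetch: f(cons)+12=r, e(vowel)+3=h, t(cons)+12=f, c(cons)+12=o, h(cons)+12=t.

rhfot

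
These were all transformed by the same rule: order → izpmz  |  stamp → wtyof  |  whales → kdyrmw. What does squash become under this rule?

wcqywd

Treating letters as 0–25, the rule is x ↦ 23x + 24 (mod 26).
For squash: s(18)→23·18+24≡22=w; q(16)→23·16+24≡2=c; u(20)→23·20+24≡16=q; a(0)→23·0+24≡24=y; s(18)→23·18+24≡22=w; h(7)→23·7+24≡3=d (all mod 26).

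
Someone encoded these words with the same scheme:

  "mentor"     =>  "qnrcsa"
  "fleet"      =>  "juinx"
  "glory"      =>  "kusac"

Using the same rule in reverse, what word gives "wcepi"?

Shifts by position in mentor: pos 0: m→q (+4), pos 1: e→n (+9), pos 2: n→r (+4), pos 3: t→c (+9) — repeating every 2. It's a Vigenère-style cipher with numeric key [4,9]: position i shifts by key[i mod 2].
Reversing it on wcepi: w−4=s, c−9=t, e−4=a, p−9=g, i−4=e.

stage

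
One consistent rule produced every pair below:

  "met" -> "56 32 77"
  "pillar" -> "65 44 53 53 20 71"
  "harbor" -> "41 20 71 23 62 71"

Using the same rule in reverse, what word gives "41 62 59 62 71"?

Each letter becomes 3×(its alphabet position, a=1..z=26) + 17.
Reversing it on 41 62 59 62 71: 41→(41−17)÷3=8=h, 62→(62−17)÷3=15=o, 59→(59−17)÷3=14=n, 62→(62−17)÷3=15=o, 71→(71−17)÷3=18=r.

honor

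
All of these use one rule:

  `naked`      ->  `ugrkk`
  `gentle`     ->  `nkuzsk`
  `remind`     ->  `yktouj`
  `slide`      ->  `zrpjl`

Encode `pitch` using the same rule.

woaio

Shifts by position in naked: pos 0: n→u (+7), pos 1: a→g (+6), pos 2: k→r (+7), pos 3: e→k (+6) — repeating every 2. It's a Vigenère-style cipher with numeric key [7,6]: position i shifts by key[i mod 2].
For pitch: p+7=w, i+6=o, t+7=a, c+6=i, h+7=o.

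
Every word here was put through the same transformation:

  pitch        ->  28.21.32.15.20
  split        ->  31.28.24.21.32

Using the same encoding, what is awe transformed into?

13.35.17

Letters become their 1-based position plus 12 (so a→13, b→14, …).
On awe: a=1→13, w=23→35, e=5→17.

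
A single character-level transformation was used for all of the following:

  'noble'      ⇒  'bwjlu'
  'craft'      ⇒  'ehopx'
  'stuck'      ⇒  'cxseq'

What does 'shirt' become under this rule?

n(13)→b(1) and o(14)→w(22) fit y≡21x+14 (mod 26); the inverse of 21 mod 26 is 5. Each letter's alphabet position (a=0..z=25) is mapped through 21·x+14 mod 26 — an affine cipher.
On shirt: s(18)→21·18+14≡2=c; h(7)→21·7+14≡5=f; i(8)→21·8+14≡0=a; r(17)→21·17+14≡7=h; t(19)→21·19+14≡23=x (all mod 26).

cfahx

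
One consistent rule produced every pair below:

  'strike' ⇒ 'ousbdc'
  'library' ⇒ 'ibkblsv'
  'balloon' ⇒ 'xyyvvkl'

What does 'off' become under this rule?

ppy

The output letters match the input read backwards, each shifted +10: strike reversed is ekirts. Two steps: reverse the string, then apply a Caesar shift of +10.
Applying it to off: reverse → ffo; then shift: f+10=p, f+10=p, o+10=y.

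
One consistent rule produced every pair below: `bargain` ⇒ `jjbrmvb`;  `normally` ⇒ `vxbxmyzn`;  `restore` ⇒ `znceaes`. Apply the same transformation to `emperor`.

In bargain: b→j is +8, a→j is +9, r→b is +10, g→r is +11 — the shift increases by 1 each position. Each letter shifts forward by (position + 8), i.e. 8, 9, 10, … — the shift grows by one for each successive letter.
On emperor: e+8=m, m+9=v, p+10=z, e+11=p, r+12=d, o+13=b, r+14=f.

mvzpdbf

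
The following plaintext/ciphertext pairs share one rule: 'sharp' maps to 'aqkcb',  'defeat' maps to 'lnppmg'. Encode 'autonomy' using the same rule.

iddzzban

In sharp: s→a is +8, h→q is +9, a→k is +10, r→c is +11 — the shift increases by 1 each position. The shift increases by 1 at each position, starting from +8: 8, 9, 10, ….
Applying it to autonomy: a+8=i, u+9=d, t+10=d, o+11=z, n+12=z, o+13=b, m+14=a, y+15=n.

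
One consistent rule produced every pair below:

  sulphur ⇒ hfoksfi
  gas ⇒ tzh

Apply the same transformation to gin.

trm

Each pair mirrors across the alphabet (s↔h, u↔f, l↔o): positions sum to 25. This is the alphabet-reversal cipher (Atbash): a becomes z, b becomes y, etc.
For gin: g↔t, i↔r, n↔m.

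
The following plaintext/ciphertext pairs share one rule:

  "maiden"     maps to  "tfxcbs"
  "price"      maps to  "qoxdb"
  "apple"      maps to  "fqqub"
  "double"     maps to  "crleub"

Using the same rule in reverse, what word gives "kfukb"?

m(12)→t(19) and a(0)→f(5) fit y≡25x+5 (mod 26); the inverse of 25 mod 26 is 25. Treating letters as 0–25, the rule is x ↦ 25x + 5 (mod 26).
Decoding kfukb: k(10)→25·(10−5)≡21=v; f(5)→25·(5−5)≡0=a; u(20)→25·(20−5)≡11=l; k(10)→25·(10−5)≡21=v; b(1)→25·(1−5)≡4=e (all mod 26).

valve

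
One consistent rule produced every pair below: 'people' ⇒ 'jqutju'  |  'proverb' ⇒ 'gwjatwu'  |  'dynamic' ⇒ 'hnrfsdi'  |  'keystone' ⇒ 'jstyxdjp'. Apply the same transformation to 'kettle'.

Read the word backwards and shift each letter +5.
Applying it to kettle: reverse → elttek; then shift: e+5=j, l+5=q, t+5=y, t+5=y, e+5=j, k+5=p.

jqyyjp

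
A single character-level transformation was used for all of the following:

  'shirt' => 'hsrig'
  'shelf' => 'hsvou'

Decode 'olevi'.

lover

Each pair mirrors across the alphabet (s↔h, h↔s, i↔r): positions sum to 25. Letters are reflected about the middle of the alphabet (position → 25−position): Atbash.
Reversing it on olevi: o↔l, l↔o, e↔v, v↔e, i↔r.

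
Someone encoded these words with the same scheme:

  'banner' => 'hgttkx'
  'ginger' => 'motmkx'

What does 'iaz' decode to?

It's a constant shift of +6 (ROT6).
Decoding iaz: i−6=c, a−6=u, z−6=t.

cut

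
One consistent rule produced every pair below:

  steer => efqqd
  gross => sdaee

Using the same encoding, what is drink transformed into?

pduzw

This is a Caesar cipher with shift 12.
Applying it to drink: d+12=p, r+12=d, i+12=u, n+12=z, k+12=w.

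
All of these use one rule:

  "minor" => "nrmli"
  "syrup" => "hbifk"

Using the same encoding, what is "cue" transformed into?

xfv

Each letter is replaced by its mirror in the alphabet: a↔z, b↔y, c↔x, and so on (the Atbash cipher).
Applying it to cue: c↔x, u↔f, e↔v.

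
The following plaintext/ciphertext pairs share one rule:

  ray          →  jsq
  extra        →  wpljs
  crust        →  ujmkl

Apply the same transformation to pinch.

Each letter is shifted forward by 18 in the alphabet (a Caesar shift of +18).
For pinch: p+18=h, i+18=a, n+18=f, c+18=u, h+18=z.

hafuz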